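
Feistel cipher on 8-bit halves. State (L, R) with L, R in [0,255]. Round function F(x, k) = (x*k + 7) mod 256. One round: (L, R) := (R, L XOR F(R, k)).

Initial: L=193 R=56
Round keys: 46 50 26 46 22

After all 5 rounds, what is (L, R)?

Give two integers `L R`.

Answer: 218 240

Derivation:
Round 1 (k=46): L=56 R=214
Round 2 (k=50): L=214 R=235
Round 3 (k=26): L=235 R=51
Round 4 (k=46): L=51 R=218
Round 5 (k=22): L=218 R=240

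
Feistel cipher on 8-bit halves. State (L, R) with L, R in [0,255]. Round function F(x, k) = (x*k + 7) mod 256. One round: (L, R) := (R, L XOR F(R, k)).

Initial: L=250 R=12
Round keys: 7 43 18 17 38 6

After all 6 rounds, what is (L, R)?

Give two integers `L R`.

Round 1 (k=7): L=12 R=161
Round 2 (k=43): L=161 R=30
Round 3 (k=18): L=30 R=130
Round 4 (k=17): L=130 R=183
Round 5 (k=38): L=183 R=179
Round 6 (k=6): L=179 R=142

Answer: 179 142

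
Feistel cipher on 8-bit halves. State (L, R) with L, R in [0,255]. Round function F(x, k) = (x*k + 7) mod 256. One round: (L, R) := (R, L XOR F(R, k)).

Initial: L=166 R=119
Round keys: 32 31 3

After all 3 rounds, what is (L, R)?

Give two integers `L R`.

Round 1 (k=32): L=119 R=65
Round 2 (k=31): L=65 R=145
Round 3 (k=3): L=145 R=251

Answer: 145 251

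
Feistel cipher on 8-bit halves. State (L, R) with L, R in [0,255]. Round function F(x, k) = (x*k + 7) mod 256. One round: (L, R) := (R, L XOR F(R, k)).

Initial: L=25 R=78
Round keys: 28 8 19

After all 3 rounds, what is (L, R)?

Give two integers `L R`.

Round 1 (k=28): L=78 R=150
Round 2 (k=8): L=150 R=249
Round 3 (k=19): L=249 R=20

Answer: 249 20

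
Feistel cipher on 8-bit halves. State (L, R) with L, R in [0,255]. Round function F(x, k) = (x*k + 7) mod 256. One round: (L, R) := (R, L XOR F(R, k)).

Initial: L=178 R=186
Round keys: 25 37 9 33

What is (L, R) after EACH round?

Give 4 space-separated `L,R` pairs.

Round 1 (k=25): L=186 R=131
Round 2 (k=37): L=131 R=76
Round 3 (k=9): L=76 R=48
Round 4 (k=33): L=48 R=123

Answer: 186,131 131,76 76,48 48,123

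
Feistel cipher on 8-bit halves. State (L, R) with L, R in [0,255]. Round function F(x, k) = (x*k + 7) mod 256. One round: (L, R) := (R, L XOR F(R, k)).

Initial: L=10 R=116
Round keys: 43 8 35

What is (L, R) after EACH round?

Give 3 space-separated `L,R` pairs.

Round 1 (k=43): L=116 R=137
Round 2 (k=8): L=137 R=59
Round 3 (k=35): L=59 R=145

Answer: 116,137 137,59 59,145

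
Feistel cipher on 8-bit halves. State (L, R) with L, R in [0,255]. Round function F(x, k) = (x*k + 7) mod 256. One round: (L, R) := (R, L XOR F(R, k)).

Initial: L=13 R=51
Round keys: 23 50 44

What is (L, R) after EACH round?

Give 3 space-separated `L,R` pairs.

Answer: 51,145 145,106 106,174

Derivation:
Round 1 (k=23): L=51 R=145
Round 2 (k=50): L=145 R=106
Round 3 (k=44): L=106 R=174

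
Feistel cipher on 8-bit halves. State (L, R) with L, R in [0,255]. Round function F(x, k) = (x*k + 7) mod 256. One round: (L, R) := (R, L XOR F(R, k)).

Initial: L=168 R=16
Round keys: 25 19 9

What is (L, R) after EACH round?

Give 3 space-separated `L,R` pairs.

Answer: 16,63 63,164 164,244

Derivation:
Round 1 (k=25): L=16 R=63
Round 2 (k=19): L=63 R=164
Round 3 (k=9): L=164 R=244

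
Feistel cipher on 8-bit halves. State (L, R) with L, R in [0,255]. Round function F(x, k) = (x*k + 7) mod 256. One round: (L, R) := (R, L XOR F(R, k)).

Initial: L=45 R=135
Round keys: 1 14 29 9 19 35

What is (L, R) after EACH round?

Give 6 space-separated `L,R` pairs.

Answer: 135,163 163,118 118,198 198,139 139,158 158,42

Derivation:
Round 1 (k=1): L=135 R=163
Round 2 (k=14): L=163 R=118
Round 3 (k=29): L=118 R=198
Round 4 (k=9): L=198 R=139
Round 5 (k=19): L=139 R=158
Round 6 (k=35): L=158 R=42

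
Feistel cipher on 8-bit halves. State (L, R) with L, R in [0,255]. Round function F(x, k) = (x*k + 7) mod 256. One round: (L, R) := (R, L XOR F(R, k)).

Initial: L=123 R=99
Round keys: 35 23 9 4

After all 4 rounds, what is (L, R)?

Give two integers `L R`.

Answer: 109 252

Derivation:
Round 1 (k=35): L=99 R=235
Round 2 (k=23): L=235 R=71
Round 3 (k=9): L=71 R=109
Round 4 (k=4): L=109 R=252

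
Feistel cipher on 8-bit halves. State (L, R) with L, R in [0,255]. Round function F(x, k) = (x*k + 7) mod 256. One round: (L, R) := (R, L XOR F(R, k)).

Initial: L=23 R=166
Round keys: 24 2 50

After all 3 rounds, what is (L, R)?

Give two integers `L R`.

Answer: 161 249

Derivation:
Round 1 (k=24): L=166 R=128
Round 2 (k=2): L=128 R=161
Round 3 (k=50): L=161 R=249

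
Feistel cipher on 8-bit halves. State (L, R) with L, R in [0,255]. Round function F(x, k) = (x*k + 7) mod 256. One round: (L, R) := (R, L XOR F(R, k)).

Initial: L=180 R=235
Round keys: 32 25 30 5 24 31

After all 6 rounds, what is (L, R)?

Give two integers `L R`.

Answer: 97 234

Derivation:
Round 1 (k=32): L=235 R=211
Round 2 (k=25): L=211 R=73
Round 3 (k=30): L=73 R=70
Round 4 (k=5): L=70 R=44
Round 5 (k=24): L=44 R=97
Round 6 (k=31): L=97 R=234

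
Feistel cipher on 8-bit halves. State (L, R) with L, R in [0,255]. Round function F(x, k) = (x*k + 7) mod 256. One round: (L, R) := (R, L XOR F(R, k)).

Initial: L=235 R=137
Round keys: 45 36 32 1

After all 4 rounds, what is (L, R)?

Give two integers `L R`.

Round 1 (k=45): L=137 R=247
Round 2 (k=36): L=247 R=74
Round 3 (k=32): L=74 R=176
Round 4 (k=1): L=176 R=253

Answer: 176 253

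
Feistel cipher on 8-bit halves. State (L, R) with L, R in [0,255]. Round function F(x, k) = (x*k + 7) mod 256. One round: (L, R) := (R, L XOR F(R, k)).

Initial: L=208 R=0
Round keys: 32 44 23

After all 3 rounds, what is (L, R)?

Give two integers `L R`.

Round 1 (k=32): L=0 R=215
Round 2 (k=44): L=215 R=251
Round 3 (k=23): L=251 R=67

Answer: 251 67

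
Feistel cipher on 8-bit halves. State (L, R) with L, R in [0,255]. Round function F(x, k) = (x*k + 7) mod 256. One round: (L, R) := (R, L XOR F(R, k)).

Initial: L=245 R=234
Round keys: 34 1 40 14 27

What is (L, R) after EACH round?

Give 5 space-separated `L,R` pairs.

Round 1 (k=34): L=234 R=238
Round 2 (k=1): L=238 R=31
Round 3 (k=40): L=31 R=49
Round 4 (k=14): L=49 R=170
Round 5 (k=27): L=170 R=196

Answer: 234,238 238,31 31,49 49,170 170,196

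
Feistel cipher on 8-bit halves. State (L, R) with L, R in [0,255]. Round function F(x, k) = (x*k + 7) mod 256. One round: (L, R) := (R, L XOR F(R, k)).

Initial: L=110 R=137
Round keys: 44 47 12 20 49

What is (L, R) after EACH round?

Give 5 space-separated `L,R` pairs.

Answer: 137,253 253,243 243,150 150,76 76,5

Derivation:
Round 1 (k=44): L=137 R=253
Round 2 (k=47): L=253 R=243
Round 3 (k=12): L=243 R=150
Round 4 (k=20): L=150 R=76
Round 5 (k=49): L=76 R=5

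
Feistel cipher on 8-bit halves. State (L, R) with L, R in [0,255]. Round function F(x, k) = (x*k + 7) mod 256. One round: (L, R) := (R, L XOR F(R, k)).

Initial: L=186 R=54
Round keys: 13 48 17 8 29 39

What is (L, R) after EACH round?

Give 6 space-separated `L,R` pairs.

Round 1 (k=13): L=54 R=127
Round 2 (k=48): L=127 R=225
Round 3 (k=17): L=225 R=135
Round 4 (k=8): L=135 R=222
Round 5 (k=29): L=222 R=170
Round 6 (k=39): L=170 R=51

Answer: 54,127 127,225 225,135 135,222 222,170 170,51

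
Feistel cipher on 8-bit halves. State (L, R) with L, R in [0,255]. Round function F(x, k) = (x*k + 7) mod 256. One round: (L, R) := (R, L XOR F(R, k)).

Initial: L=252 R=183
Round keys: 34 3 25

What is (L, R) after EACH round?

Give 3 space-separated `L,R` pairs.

Answer: 183,169 169,181 181,29

Derivation:
Round 1 (k=34): L=183 R=169
Round 2 (k=3): L=169 R=181
Round 3 (k=25): L=181 R=29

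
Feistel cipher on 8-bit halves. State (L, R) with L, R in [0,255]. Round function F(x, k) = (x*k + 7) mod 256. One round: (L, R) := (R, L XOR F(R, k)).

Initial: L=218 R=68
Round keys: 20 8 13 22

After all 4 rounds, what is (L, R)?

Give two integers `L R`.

Round 1 (k=20): L=68 R=141
Round 2 (k=8): L=141 R=43
Round 3 (k=13): L=43 R=187
Round 4 (k=22): L=187 R=50

Answer: 187 50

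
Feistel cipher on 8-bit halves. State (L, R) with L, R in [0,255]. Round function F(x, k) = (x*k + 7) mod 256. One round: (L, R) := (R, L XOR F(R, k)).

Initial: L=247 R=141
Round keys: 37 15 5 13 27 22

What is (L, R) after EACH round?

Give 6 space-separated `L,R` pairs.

Round 1 (k=37): L=141 R=159
Round 2 (k=15): L=159 R=213
Round 3 (k=5): L=213 R=175
Round 4 (k=13): L=175 R=63
Round 5 (k=27): L=63 R=3
Round 6 (k=22): L=3 R=118

Answer: 141,159 159,213 213,175 175,63 63,3 3,118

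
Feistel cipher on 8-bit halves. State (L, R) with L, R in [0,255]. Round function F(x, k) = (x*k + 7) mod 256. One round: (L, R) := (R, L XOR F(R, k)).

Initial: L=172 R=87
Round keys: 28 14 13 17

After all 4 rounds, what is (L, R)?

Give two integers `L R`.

Round 1 (k=28): L=87 R=39
Round 2 (k=14): L=39 R=126
Round 3 (k=13): L=126 R=74
Round 4 (k=17): L=74 R=143

Answer: 74 143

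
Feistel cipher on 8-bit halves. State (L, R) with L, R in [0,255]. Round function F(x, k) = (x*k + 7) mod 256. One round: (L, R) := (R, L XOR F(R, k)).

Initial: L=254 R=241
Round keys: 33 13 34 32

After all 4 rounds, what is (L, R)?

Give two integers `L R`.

Round 1 (k=33): L=241 R=230
Round 2 (k=13): L=230 R=68
Round 3 (k=34): L=68 R=233
Round 4 (k=32): L=233 R=99

Answer: 233 99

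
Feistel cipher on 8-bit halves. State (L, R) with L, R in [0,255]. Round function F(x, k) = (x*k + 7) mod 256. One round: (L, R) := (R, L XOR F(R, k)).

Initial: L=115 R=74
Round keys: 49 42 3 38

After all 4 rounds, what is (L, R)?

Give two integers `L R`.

Answer: 248 70

Derivation:
Round 1 (k=49): L=74 R=66
Round 2 (k=42): L=66 R=145
Round 3 (k=3): L=145 R=248
Round 4 (k=38): L=248 R=70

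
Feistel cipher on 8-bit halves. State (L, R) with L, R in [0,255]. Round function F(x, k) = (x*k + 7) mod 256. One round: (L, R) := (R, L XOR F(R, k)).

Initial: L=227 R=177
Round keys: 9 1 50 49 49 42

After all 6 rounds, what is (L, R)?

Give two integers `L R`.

Answer: 219 123

Derivation:
Round 1 (k=9): L=177 R=163
Round 2 (k=1): L=163 R=27
Round 3 (k=50): L=27 R=238
Round 4 (k=49): L=238 R=142
Round 5 (k=49): L=142 R=219
Round 6 (k=42): L=219 R=123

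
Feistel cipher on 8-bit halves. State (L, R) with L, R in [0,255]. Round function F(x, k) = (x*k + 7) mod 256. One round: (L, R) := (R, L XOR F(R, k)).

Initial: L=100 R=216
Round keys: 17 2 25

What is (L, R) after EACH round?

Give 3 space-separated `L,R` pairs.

Round 1 (k=17): L=216 R=59
Round 2 (k=2): L=59 R=165
Round 3 (k=25): L=165 R=31

Answer: 216,59 59,165 165,31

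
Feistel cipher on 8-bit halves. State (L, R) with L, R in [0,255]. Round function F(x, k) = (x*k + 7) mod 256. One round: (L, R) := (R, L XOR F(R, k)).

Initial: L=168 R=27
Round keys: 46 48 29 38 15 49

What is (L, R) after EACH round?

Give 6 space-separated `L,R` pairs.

Answer: 27,73 73,172 172,202 202,175 175,130 130,70

Derivation:
Round 1 (k=46): L=27 R=73
Round 2 (k=48): L=73 R=172
Round 3 (k=29): L=172 R=202
Round 4 (k=38): L=202 R=175
Round 5 (k=15): L=175 R=130
Round 6 (k=49): L=130 R=70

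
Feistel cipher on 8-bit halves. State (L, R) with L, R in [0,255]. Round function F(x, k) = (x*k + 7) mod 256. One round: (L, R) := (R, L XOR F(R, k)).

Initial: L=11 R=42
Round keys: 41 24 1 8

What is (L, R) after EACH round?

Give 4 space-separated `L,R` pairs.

Answer: 42,202 202,221 221,46 46,170

Derivation:
Round 1 (k=41): L=42 R=202
Round 2 (k=24): L=202 R=221
Round 3 (k=1): L=221 R=46
Round 4 (k=8): L=46 R=170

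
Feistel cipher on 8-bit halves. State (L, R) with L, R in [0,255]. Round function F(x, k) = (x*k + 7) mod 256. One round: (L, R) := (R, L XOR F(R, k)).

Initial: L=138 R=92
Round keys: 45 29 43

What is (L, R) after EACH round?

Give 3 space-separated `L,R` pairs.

Answer: 92,185 185,160 160,94

Derivation:
Round 1 (k=45): L=92 R=185
Round 2 (k=29): L=185 R=160
Round 3 (k=43): L=160 R=94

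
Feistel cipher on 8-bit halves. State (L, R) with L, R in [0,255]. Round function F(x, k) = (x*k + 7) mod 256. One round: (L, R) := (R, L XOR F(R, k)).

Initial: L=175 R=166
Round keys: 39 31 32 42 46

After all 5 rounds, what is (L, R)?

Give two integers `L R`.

Answer: 78 18

Derivation:
Round 1 (k=39): L=166 R=254
Round 2 (k=31): L=254 R=111
Round 3 (k=32): L=111 R=25
Round 4 (k=42): L=25 R=78
Round 5 (k=46): L=78 R=18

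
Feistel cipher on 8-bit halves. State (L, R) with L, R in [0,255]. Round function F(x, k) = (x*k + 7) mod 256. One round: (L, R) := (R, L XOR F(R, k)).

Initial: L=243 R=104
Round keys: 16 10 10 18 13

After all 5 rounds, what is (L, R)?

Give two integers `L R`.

Round 1 (k=16): L=104 R=116
Round 2 (k=10): L=116 R=231
Round 3 (k=10): L=231 R=121
Round 4 (k=18): L=121 R=110
Round 5 (k=13): L=110 R=228

Answer: 110 228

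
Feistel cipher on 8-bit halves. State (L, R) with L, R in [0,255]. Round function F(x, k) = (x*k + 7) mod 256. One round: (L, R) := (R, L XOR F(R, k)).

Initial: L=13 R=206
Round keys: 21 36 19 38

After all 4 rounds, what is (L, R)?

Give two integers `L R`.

Answer: 146 250

Derivation:
Round 1 (k=21): L=206 R=224
Round 2 (k=36): L=224 R=73
Round 3 (k=19): L=73 R=146
Round 4 (k=38): L=146 R=250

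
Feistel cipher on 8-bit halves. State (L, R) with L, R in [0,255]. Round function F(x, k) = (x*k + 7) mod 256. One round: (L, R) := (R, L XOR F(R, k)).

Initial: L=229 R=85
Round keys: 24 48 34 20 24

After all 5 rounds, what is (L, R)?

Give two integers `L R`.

Round 1 (k=24): L=85 R=26
Round 2 (k=48): L=26 R=178
Round 3 (k=34): L=178 R=177
Round 4 (k=20): L=177 R=105
Round 5 (k=24): L=105 R=110

Answer: 105 110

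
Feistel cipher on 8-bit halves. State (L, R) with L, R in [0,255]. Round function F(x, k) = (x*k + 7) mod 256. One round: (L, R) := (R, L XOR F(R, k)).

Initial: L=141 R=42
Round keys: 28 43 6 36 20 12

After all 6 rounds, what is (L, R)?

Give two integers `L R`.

Round 1 (k=28): L=42 R=18
Round 2 (k=43): L=18 R=39
Round 3 (k=6): L=39 R=227
Round 4 (k=36): L=227 R=212
Round 5 (k=20): L=212 R=116
Round 6 (k=12): L=116 R=163

Answer: 116 163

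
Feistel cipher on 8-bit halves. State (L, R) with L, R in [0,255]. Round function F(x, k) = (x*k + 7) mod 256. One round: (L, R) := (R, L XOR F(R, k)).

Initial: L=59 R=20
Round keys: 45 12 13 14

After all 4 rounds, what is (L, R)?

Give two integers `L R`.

Answer: 142 152

Derivation:
Round 1 (k=45): L=20 R=176
Round 2 (k=12): L=176 R=83
Round 3 (k=13): L=83 R=142
Round 4 (k=14): L=142 R=152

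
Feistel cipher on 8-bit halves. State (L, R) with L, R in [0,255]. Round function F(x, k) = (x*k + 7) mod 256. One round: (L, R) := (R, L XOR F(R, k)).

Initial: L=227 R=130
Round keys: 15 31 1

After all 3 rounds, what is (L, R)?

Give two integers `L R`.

Answer: 3 76

Derivation:
Round 1 (k=15): L=130 R=70
Round 2 (k=31): L=70 R=3
Round 3 (k=1): L=3 R=76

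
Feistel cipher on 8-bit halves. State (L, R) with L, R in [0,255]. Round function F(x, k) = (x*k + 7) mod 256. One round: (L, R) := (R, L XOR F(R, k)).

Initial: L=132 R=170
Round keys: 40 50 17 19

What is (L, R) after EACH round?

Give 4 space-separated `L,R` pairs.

Answer: 170,19 19,23 23,157 157,185

Derivation:
Round 1 (k=40): L=170 R=19
Round 2 (k=50): L=19 R=23
Round 3 (k=17): L=23 R=157
Round 4 (k=19): L=157 R=185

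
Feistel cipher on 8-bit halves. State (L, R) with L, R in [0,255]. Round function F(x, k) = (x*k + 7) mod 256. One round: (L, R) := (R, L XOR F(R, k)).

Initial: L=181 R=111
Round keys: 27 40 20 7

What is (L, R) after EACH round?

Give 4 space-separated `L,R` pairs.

Answer: 111,9 9,0 0,14 14,105

Derivation:
Round 1 (k=27): L=111 R=9
Round 2 (k=40): L=9 R=0
Round 3 (k=20): L=0 R=14
Round 4 (k=7): L=14 R=105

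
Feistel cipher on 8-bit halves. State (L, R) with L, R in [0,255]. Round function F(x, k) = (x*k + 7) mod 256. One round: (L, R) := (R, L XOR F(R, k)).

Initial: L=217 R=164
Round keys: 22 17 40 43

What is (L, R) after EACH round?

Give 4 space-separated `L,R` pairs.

Round 1 (k=22): L=164 R=198
Round 2 (k=17): L=198 R=137
Round 3 (k=40): L=137 R=169
Round 4 (k=43): L=169 R=227

Answer: 164,198 198,137 137,169 169,227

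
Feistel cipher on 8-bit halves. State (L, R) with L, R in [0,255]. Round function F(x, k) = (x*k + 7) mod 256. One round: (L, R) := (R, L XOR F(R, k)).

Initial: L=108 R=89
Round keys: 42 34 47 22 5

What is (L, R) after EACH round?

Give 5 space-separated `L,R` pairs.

Round 1 (k=42): L=89 R=205
Round 2 (k=34): L=205 R=24
Round 3 (k=47): L=24 R=162
Round 4 (k=22): L=162 R=235
Round 5 (k=5): L=235 R=60

Answer: 89,205 205,24 24,162 162,235 235,60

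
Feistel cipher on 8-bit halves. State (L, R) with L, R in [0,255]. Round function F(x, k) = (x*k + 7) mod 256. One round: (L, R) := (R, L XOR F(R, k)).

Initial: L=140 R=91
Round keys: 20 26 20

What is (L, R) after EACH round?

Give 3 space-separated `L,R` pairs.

Answer: 91,175 175,150 150,16

Derivation:
Round 1 (k=20): L=91 R=175
Round 2 (k=26): L=175 R=150
Round 3 (k=20): L=150 R=16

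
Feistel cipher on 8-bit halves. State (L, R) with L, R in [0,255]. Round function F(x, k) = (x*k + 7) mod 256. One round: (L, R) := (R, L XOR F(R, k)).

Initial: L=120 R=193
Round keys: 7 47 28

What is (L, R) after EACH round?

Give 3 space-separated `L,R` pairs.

Round 1 (k=7): L=193 R=54
Round 2 (k=47): L=54 R=48
Round 3 (k=28): L=48 R=113

Answer: 193,54 54,48 48,113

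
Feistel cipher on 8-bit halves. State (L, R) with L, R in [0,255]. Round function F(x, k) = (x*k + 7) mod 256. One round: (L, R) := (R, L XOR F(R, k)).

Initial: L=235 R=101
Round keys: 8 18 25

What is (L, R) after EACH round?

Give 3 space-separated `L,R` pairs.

Answer: 101,196 196,170 170,101

Derivation:
Round 1 (k=8): L=101 R=196
Round 2 (k=18): L=196 R=170
Round 3 (k=25): L=170 R=101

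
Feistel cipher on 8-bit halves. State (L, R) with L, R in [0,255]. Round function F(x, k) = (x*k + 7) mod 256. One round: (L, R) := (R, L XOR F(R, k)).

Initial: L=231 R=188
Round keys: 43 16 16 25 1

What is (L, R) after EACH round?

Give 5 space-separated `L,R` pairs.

Round 1 (k=43): L=188 R=124
Round 2 (k=16): L=124 R=123
Round 3 (k=16): L=123 R=203
Round 4 (k=25): L=203 R=161
Round 5 (k=1): L=161 R=99

Answer: 188,124 124,123 123,203 203,161 161,99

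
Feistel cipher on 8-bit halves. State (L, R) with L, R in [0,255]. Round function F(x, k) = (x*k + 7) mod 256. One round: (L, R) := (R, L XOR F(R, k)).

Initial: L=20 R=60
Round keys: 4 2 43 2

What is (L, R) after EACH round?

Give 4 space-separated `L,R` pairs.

Answer: 60,227 227,241 241,97 97,56

Derivation:
Round 1 (k=4): L=60 R=227
Round 2 (k=2): L=227 R=241
Round 3 (k=43): L=241 R=97
Round 4 (k=2): L=97 R=56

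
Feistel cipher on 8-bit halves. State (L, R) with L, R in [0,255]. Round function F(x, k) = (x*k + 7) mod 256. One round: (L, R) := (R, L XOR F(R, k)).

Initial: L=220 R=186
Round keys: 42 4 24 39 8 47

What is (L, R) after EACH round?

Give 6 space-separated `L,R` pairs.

Round 1 (k=42): L=186 R=87
Round 2 (k=4): L=87 R=217
Round 3 (k=24): L=217 R=8
Round 4 (k=39): L=8 R=230
Round 5 (k=8): L=230 R=63
Round 6 (k=47): L=63 R=126

Answer: 186,87 87,217 217,8 8,230 230,63 63,126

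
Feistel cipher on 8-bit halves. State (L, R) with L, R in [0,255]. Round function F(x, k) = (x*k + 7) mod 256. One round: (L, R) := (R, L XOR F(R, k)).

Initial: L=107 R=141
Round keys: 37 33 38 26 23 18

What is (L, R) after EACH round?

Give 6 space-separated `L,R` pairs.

Answer: 141,3 3,231 231,82 82,188 188,185 185,181

Derivation:
Round 1 (k=37): L=141 R=3
Round 2 (k=33): L=3 R=231
Round 3 (k=38): L=231 R=82
Round 4 (k=26): L=82 R=188
Round 5 (k=23): L=188 R=185
Round 6 (k=18): L=185 R=181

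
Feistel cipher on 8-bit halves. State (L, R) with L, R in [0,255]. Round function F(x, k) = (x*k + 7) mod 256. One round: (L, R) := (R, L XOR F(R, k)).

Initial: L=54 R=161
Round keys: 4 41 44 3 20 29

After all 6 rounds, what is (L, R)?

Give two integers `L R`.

Answer: 9 96

Derivation:
Round 1 (k=4): L=161 R=189
Round 2 (k=41): L=189 R=237
Round 3 (k=44): L=237 R=126
Round 4 (k=3): L=126 R=108
Round 5 (k=20): L=108 R=9
Round 6 (k=29): L=9 R=96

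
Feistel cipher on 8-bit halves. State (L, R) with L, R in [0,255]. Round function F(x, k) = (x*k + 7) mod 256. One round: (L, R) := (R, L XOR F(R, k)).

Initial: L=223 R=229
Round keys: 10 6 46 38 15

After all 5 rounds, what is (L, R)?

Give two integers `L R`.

Answer: 187 81

Derivation:
Round 1 (k=10): L=229 R=38
Round 2 (k=6): L=38 R=14
Round 3 (k=46): L=14 R=173
Round 4 (k=38): L=173 R=187
Round 5 (k=15): L=187 R=81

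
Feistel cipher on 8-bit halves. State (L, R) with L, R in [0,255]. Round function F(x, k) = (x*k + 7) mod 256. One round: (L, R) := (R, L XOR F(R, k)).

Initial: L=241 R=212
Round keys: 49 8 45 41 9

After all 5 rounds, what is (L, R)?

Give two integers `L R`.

Answer: 136 171

Derivation:
Round 1 (k=49): L=212 R=106
Round 2 (k=8): L=106 R=131
Round 3 (k=45): L=131 R=100
Round 4 (k=41): L=100 R=136
Round 5 (k=9): L=136 R=171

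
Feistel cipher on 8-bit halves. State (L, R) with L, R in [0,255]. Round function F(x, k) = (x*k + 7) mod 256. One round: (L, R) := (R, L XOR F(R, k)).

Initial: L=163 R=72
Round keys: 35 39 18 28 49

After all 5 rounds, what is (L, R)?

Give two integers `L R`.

Round 1 (k=35): L=72 R=124
Round 2 (k=39): L=124 R=163
Round 3 (k=18): L=163 R=1
Round 4 (k=28): L=1 R=128
Round 5 (k=49): L=128 R=134

Answer: 128 134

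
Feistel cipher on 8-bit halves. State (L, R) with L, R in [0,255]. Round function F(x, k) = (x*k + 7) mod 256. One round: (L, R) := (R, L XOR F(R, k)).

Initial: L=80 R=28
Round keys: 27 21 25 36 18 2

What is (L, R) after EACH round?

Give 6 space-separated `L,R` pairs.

Answer: 28,171 171,18 18,98 98,221 221,243 243,48

Derivation:
Round 1 (k=27): L=28 R=171
Round 2 (k=21): L=171 R=18
Round 3 (k=25): L=18 R=98
Round 4 (k=36): L=98 R=221
Round 5 (k=18): L=221 R=243
Round 6 (k=2): L=243 R=48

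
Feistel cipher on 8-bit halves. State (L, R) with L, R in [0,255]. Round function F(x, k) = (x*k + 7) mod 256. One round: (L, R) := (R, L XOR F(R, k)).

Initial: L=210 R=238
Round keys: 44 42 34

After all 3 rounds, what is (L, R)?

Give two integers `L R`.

Answer: 231 136

Derivation:
Round 1 (k=44): L=238 R=61
Round 2 (k=42): L=61 R=231
Round 3 (k=34): L=231 R=136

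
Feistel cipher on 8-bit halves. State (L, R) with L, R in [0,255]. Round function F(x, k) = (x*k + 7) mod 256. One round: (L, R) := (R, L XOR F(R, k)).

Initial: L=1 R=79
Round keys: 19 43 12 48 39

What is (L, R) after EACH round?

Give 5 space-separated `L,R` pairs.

Answer: 79,229 229,49 49,182 182,22 22,215

Derivation:
Round 1 (k=19): L=79 R=229
Round 2 (k=43): L=229 R=49
Round 3 (k=12): L=49 R=182
Round 4 (k=48): L=182 R=22
Round 5 (k=39): L=22 R=215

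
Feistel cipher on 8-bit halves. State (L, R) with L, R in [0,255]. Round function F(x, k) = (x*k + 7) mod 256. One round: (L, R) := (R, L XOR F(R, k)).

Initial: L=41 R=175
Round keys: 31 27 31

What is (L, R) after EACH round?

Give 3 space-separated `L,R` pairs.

Answer: 175,17 17,125 125,59

Derivation:
Round 1 (k=31): L=175 R=17
Round 2 (k=27): L=17 R=125
Round 3 (k=31): L=125 R=59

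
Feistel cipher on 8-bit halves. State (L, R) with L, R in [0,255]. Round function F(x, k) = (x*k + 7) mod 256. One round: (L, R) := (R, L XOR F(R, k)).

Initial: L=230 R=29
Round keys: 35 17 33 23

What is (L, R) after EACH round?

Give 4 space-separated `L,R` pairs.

Answer: 29,24 24,130 130,209 209,76

Derivation:
Round 1 (k=35): L=29 R=24
Round 2 (k=17): L=24 R=130
Round 3 (k=33): L=130 R=209
Round 4 (k=23): L=209 R=76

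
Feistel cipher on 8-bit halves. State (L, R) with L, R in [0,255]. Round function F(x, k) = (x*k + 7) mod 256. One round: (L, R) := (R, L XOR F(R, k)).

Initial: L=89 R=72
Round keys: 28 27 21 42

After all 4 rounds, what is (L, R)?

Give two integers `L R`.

Round 1 (k=28): L=72 R=190
Round 2 (k=27): L=190 R=89
Round 3 (k=21): L=89 R=234
Round 4 (k=42): L=234 R=50

Answer: 234 50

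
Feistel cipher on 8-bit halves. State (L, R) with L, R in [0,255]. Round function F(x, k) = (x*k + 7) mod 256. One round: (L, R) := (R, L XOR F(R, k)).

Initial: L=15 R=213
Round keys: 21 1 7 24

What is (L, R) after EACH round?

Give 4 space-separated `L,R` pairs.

Round 1 (k=21): L=213 R=143
Round 2 (k=1): L=143 R=67
Round 3 (k=7): L=67 R=83
Round 4 (k=24): L=83 R=140

Answer: 213,143 143,67 67,83 83,140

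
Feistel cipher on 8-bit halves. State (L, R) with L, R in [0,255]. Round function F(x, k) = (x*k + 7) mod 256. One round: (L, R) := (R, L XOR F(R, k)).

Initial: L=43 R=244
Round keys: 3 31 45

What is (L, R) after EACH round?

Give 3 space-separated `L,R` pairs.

Answer: 244,200 200,203 203,126

Derivation:
Round 1 (k=3): L=244 R=200
Round 2 (k=31): L=200 R=203
Round 3 (k=45): L=203 R=126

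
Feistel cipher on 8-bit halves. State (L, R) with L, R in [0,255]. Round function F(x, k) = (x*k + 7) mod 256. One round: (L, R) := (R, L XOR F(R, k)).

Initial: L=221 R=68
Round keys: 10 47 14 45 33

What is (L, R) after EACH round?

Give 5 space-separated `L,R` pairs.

Round 1 (k=10): L=68 R=114
Round 2 (k=47): L=114 R=177
Round 3 (k=14): L=177 R=199
Round 4 (k=45): L=199 R=179
Round 5 (k=33): L=179 R=221

Answer: 68,114 114,177 177,199 199,179 179,221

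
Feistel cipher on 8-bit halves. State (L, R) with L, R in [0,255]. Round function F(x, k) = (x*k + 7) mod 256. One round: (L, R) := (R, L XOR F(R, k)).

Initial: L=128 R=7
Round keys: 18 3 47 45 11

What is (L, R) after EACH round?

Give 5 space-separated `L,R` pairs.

Answer: 7,5 5,17 17,35 35,63 63,159

Derivation:
Round 1 (k=18): L=7 R=5
Round 2 (k=3): L=5 R=17
Round 3 (k=47): L=17 R=35
Round 4 (k=45): L=35 R=63
Round 5 (k=11): L=63 R=159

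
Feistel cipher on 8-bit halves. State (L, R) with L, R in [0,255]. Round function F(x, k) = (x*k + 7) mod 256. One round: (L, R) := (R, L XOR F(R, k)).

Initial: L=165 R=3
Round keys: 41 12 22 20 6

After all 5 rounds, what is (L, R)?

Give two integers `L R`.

Round 1 (k=41): L=3 R=39
Round 2 (k=12): L=39 R=216
Round 3 (k=22): L=216 R=176
Round 4 (k=20): L=176 R=31
Round 5 (k=6): L=31 R=113

Answer: 31 113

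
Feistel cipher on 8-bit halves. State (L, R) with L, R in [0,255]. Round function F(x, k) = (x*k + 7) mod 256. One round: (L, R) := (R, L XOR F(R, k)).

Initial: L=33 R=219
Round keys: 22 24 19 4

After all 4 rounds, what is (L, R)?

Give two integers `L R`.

Answer: 99 15

Derivation:
Round 1 (k=22): L=219 R=248
Round 2 (k=24): L=248 R=156
Round 3 (k=19): L=156 R=99
Round 4 (k=4): L=99 R=15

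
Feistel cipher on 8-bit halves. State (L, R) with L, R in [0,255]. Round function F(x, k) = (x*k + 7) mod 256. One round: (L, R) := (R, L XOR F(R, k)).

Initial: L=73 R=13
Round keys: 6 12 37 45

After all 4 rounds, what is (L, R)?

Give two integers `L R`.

Round 1 (k=6): L=13 R=28
Round 2 (k=12): L=28 R=90
Round 3 (k=37): L=90 R=21
Round 4 (k=45): L=21 R=226

Answer: 21 226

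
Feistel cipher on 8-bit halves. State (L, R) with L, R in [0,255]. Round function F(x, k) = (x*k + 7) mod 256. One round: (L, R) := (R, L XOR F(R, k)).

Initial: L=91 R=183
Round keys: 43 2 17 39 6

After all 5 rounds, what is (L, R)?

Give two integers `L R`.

Answer: 131 159

Derivation:
Round 1 (k=43): L=183 R=159
Round 2 (k=2): L=159 R=242
Round 3 (k=17): L=242 R=134
Round 4 (k=39): L=134 R=131
Round 5 (k=6): L=131 R=159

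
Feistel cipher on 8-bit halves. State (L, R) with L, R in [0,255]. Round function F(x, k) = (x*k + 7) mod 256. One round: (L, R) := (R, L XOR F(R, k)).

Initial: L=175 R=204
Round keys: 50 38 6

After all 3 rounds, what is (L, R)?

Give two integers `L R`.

Answer: 107 249

Derivation:
Round 1 (k=50): L=204 R=112
Round 2 (k=38): L=112 R=107
Round 3 (k=6): L=107 R=249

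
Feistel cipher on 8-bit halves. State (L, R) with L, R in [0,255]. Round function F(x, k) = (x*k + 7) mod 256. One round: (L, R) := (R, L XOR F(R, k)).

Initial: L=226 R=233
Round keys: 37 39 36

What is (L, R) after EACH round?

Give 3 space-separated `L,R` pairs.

Round 1 (k=37): L=233 R=86
Round 2 (k=39): L=86 R=200
Round 3 (k=36): L=200 R=113

Answer: 233,86 86,200 200,113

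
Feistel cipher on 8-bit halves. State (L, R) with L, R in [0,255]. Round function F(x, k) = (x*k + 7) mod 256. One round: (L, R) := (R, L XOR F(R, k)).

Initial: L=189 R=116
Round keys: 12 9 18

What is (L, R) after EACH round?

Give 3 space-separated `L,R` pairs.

Round 1 (k=12): L=116 R=202
Round 2 (k=9): L=202 R=85
Round 3 (k=18): L=85 R=203

Answer: 116,202 202,85 85,203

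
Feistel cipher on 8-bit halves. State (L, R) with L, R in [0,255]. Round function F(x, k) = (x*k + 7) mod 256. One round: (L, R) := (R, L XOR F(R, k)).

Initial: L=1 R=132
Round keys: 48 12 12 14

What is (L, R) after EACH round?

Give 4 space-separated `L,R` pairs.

Round 1 (k=48): L=132 R=198
Round 2 (k=12): L=198 R=203
Round 3 (k=12): L=203 R=77
Round 4 (k=14): L=77 R=246

Answer: 132,198 198,203 203,77 77,246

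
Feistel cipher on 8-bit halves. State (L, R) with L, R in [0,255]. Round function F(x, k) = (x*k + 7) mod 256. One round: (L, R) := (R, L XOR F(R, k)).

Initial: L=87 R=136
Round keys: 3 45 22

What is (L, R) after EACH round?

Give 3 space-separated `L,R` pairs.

Round 1 (k=3): L=136 R=200
Round 2 (k=45): L=200 R=167
Round 3 (k=22): L=167 R=169

Answer: 136,200 200,167 167,169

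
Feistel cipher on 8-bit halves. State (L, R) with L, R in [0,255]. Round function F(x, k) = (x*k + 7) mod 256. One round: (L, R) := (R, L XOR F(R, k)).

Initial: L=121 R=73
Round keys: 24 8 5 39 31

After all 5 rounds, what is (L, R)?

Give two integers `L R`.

Round 1 (k=24): L=73 R=166
Round 2 (k=8): L=166 R=126
Round 3 (k=5): L=126 R=219
Round 4 (k=39): L=219 R=26
Round 5 (k=31): L=26 R=246

Answer: 26 246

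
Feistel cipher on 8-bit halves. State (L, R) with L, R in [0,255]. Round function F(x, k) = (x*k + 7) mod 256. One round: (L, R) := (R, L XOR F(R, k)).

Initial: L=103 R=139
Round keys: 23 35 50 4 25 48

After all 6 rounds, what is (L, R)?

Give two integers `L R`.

Answer: 37 211

Derivation:
Round 1 (k=23): L=139 R=227
Round 2 (k=35): L=227 R=155
Round 3 (k=50): L=155 R=174
Round 4 (k=4): L=174 R=36
Round 5 (k=25): L=36 R=37
Round 6 (k=48): L=37 R=211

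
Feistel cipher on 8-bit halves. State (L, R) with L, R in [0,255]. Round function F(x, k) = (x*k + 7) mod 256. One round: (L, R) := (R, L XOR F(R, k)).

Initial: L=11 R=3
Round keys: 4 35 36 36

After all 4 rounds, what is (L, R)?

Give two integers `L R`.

Round 1 (k=4): L=3 R=24
Round 2 (k=35): L=24 R=76
Round 3 (k=36): L=76 R=175
Round 4 (k=36): L=175 R=239

Answer: 175 239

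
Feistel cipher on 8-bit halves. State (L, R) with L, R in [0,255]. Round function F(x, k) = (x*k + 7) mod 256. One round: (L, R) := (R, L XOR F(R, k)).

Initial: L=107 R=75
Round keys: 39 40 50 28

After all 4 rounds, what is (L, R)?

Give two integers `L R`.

Answer: 240 211

Derivation:
Round 1 (k=39): L=75 R=31
Round 2 (k=40): L=31 R=148
Round 3 (k=50): L=148 R=240
Round 4 (k=28): L=240 R=211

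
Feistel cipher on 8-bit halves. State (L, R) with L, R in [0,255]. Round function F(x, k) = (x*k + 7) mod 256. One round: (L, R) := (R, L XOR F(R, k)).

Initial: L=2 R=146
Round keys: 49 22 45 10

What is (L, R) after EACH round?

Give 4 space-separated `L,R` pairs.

Round 1 (k=49): L=146 R=251
Round 2 (k=22): L=251 R=11
Round 3 (k=45): L=11 R=13
Round 4 (k=10): L=13 R=130

Answer: 146,251 251,11 11,13 13,130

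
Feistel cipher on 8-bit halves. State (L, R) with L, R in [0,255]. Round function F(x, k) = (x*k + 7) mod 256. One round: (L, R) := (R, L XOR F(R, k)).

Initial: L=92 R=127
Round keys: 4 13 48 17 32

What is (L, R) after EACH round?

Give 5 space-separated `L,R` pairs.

Answer: 127,95 95,165 165,168 168,138 138,239

Derivation:
Round 1 (k=4): L=127 R=95
Round 2 (k=13): L=95 R=165
Round 3 (k=48): L=165 R=168
Round 4 (k=17): L=168 R=138
Round 5 (k=32): L=138 R=239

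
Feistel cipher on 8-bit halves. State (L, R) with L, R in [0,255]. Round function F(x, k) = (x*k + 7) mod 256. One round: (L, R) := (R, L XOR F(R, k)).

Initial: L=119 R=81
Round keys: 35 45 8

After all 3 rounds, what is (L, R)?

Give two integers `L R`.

Round 1 (k=35): L=81 R=109
Round 2 (k=45): L=109 R=97
Round 3 (k=8): L=97 R=98

Answer: 97 98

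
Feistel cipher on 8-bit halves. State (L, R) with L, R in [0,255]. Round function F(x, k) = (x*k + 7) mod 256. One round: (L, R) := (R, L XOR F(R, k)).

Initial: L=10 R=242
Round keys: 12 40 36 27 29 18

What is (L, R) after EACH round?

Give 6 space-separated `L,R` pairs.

Round 1 (k=12): L=242 R=85
Round 2 (k=40): L=85 R=189
Round 3 (k=36): L=189 R=206
Round 4 (k=27): L=206 R=124
Round 5 (k=29): L=124 R=221
Round 6 (k=18): L=221 R=237

Answer: 242,85 85,189 189,206 206,124 124,221 221,237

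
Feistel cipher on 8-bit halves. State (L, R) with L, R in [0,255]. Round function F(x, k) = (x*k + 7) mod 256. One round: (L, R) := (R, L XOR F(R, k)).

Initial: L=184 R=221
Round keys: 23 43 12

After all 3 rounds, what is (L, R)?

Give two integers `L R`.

Answer: 248 253

Derivation:
Round 1 (k=23): L=221 R=90
Round 2 (k=43): L=90 R=248
Round 3 (k=12): L=248 R=253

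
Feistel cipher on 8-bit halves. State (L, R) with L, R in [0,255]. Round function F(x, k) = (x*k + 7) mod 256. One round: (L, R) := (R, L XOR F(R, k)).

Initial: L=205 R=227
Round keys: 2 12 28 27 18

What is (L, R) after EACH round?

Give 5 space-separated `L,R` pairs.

Round 1 (k=2): L=227 R=0
Round 2 (k=12): L=0 R=228
Round 3 (k=28): L=228 R=247
Round 4 (k=27): L=247 R=240
Round 5 (k=18): L=240 R=16

Answer: 227,0 0,228 228,247 247,240 240,16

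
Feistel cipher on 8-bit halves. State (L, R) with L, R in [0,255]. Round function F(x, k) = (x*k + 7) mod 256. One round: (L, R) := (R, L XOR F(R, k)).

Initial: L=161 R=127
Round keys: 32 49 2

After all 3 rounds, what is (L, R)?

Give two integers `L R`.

Round 1 (k=32): L=127 R=70
Round 2 (k=49): L=70 R=18
Round 3 (k=2): L=18 R=109

Answer: 18 109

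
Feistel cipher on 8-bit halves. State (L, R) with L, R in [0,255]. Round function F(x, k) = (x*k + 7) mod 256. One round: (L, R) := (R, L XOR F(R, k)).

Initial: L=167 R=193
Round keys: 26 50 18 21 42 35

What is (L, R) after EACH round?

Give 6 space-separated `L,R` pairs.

Round 1 (k=26): L=193 R=6
Round 2 (k=50): L=6 R=242
Round 3 (k=18): L=242 R=13
Round 4 (k=21): L=13 R=234
Round 5 (k=42): L=234 R=102
Round 6 (k=35): L=102 R=19

Answer: 193,6 6,242 242,13 13,234 234,102 102,19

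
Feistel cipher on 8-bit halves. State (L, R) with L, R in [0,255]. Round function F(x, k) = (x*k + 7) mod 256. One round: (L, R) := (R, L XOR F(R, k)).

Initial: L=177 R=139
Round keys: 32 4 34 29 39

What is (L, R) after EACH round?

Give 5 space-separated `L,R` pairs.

Answer: 139,214 214,212 212,249 249,232 232,166

Derivation:
Round 1 (k=32): L=139 R=214
Round 2 (k=4): L=214 R=212
Round 3 (k=34): L=212 R=249
Round 4 (k=29): L=249 R=232
Round 5 (k=39): L=232 R=166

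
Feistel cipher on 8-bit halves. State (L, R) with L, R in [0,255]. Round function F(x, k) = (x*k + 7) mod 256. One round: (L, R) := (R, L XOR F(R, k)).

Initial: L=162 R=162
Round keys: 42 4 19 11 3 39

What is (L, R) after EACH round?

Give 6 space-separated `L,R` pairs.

Round 1 (k=42): L=162 R=57
Round 2 (k=4): L=57 R=73
Round 3 (k=19): L=73 R=75
Round 4 (k=11): L=75 R=9
Round 5 (k=3): L=9 R=105
Round 6 (k=39): L=105 R=15

Answer: 162,57 57,73 73,75 75,9 9,105 105,15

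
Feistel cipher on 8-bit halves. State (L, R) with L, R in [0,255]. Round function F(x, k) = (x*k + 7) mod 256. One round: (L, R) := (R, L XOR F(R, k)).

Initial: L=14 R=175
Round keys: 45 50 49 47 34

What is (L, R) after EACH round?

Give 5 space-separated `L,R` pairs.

Round 1 (k=45): L=175 R=196
Round 2 (k=50): L=196 R=224
Round 3 (k=49): L=224 R=35
Round 4 (k=47): L=35 R=148
Round 5 (k=34): L=148 R=140

Answer: 175,196 196,224 224,35 35,148 148,140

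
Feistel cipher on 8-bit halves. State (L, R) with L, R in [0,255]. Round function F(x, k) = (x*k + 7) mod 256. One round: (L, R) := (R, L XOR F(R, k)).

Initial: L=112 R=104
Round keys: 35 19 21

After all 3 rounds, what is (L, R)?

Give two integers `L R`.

Answer: 140 204

Derivation:
Round 1 (k=35): L=104 R=79
Round 2 (k=19): L=79 R=140
Round 3 (k=21): L=140 R=204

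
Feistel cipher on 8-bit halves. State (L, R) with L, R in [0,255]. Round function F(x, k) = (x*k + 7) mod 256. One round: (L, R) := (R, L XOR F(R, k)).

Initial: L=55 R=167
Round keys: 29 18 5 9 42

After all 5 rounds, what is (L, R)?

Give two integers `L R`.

Answer: 225 81

Derivation:
Round 1 (k=29): L=167 R=197
Round 2 (k=18): L=197 R=70
Round 3 (k=5): L=70 R=160
Round 4 (k=9): L=160 R=225
Round 5 (k=42): L=225 R=81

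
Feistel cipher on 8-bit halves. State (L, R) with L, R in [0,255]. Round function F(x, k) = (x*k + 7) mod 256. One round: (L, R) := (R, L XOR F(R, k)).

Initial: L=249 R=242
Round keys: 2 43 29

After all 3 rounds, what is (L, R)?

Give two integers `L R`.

Round 1 (k=2): L=242 R=18
Round 2 (k=43): L=18 R=255
Round 3 (k=29): L=255 R=248

Answer: 255 248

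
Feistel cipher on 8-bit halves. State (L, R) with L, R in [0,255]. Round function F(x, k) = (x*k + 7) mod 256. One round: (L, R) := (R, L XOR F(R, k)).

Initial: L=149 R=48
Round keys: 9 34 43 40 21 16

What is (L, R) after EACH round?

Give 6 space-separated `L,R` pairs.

Answer: 48,34 34,187 187,82 82,108 108,177 177,123

Derivation:
Round 1 (k=9): L=48 R=34
Round 2 (k=34): L=34 R=187
Round 3 (k=43): L=187 R=82
Round 4 (k=40): L=82 R=108
Round 5 (k=21): L=108 R=177
Round 6 (k=16): L=177 R=123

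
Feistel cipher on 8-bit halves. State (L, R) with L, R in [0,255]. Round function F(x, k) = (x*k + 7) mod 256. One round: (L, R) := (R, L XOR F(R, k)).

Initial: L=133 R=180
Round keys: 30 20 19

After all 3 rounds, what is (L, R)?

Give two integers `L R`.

Answer: 187 114

Derivation:
Round 1 (k=30): L=180 R=154
Round 2 (k=20): L=154 R=187
Round 3 (k=19): L=187 R=114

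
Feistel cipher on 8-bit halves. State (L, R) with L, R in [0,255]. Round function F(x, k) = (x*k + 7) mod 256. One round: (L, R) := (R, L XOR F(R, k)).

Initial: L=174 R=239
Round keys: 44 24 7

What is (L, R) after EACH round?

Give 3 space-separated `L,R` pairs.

Round 1 (k=44): L=239 R=181
Round 2 (k=24): L=181 R=16
Round 3 (k=7): L=16 R=194

Answer: 239,181 181,16 16,194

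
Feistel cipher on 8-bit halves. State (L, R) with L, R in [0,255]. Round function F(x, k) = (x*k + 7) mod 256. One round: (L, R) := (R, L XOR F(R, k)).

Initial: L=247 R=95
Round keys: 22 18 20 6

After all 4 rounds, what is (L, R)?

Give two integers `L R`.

Answer: 177 129

Derivation:
Round 1 (k=22): L=95 R=198
Round 2 (k=18): L=198 R=172
Round 3 (k=20): L=172 R=177
Round 4 (k=6): L=177 R=129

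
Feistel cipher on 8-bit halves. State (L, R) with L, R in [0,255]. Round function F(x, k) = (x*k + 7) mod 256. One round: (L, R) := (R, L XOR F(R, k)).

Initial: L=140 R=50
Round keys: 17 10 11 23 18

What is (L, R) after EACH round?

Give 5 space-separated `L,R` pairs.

Round 1 (k=17): L=50 R=213
Round 2 (k=10): L=213 R=107
Round 3 (k=11): L=107 R=117
Round 4 (k=23): L=117 R=225
Round 5 (k=18): L=225 R=172

Answer: 50,213 213,107 107,117 117,225 225,172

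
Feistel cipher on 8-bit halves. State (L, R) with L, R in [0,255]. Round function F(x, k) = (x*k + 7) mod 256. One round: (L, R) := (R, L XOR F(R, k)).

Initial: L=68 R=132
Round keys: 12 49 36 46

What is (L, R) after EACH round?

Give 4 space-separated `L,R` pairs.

Answer: 132,115 115,142 142,140 140,161

Derivation:
Round 1 (k=12): L=132 R=115
Round 2 (k=49): L=115 R=142
Round 3 (k=36): L=142 R=140
Round 4 (k=46): L=140 R=161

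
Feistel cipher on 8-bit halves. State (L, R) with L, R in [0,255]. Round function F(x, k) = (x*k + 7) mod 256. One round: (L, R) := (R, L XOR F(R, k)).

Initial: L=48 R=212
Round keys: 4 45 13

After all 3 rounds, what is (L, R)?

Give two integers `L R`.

Round 1 (k=4): L=212 R=103
Round 2 (k=45): L=103 R=246
Round 3 (k=13): L=246 R=226

Answer: 246 226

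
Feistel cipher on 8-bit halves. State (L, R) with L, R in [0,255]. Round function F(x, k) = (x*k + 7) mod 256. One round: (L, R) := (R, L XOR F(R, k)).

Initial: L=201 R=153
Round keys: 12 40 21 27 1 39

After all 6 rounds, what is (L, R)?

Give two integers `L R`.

Round 1 (k=12): L=153 R=250
Round 2 (k=40): L=250 R=142
Round 3 (k=21): L=142 R=87
Round 4 (k=27): L=87 R=186
Round 5 (k=1): L=186 R=150
Round 6 (k=39): L=150 R=91

Answer: 150 91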